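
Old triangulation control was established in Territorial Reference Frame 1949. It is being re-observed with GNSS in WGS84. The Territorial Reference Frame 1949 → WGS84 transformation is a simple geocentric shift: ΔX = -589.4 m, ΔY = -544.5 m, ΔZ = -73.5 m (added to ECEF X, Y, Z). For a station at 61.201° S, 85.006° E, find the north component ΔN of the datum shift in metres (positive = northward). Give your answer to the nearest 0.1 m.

The local north axis is (−sin φ cos λ, −sin φ sin λ, cos φ), giving ΔN = -44.962 − 475.342 − 35.408 = -555.71 m.

ΔN = -555.7 m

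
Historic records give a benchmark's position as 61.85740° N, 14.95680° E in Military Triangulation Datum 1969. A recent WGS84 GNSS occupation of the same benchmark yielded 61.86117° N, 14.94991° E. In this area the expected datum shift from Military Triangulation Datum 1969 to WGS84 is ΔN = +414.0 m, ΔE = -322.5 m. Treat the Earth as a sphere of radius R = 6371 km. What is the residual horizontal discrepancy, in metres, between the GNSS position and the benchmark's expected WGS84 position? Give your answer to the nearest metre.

39 m

Observed coordinate differences: Δφ = +0.00377°, Δλ = -0.00689°.
Converting to metres (1° lat = 111195 m, cos φ = 0.471668): observed ΔN = 419.2 m, observed ΔE = -361.4 m.
Subtracting the expected shift leaves a residual of 419.2 − (414.0) = 5.2 m north and -361.4 − (-322.5) = -38.9 m east.
Residual distance = √(5.2² + (-38.9)²) = 39.2 m.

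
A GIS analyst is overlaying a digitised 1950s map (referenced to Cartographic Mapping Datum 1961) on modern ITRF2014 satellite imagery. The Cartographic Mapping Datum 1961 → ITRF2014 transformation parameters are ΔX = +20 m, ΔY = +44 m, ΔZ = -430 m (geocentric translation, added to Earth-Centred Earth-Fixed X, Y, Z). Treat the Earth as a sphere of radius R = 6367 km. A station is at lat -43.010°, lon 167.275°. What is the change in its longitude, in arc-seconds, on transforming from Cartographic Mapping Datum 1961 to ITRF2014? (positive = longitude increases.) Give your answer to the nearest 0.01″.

sin φ = -0.682126, cos φ = 0.731235, sin λ = 0.220272, cos λ = -0.975439.
East component: ΔE = −sin λ·ΔX + cos λ·ΔY = −(0.220272)(20) + (-0.975439)(44) = -47.32 m.
1° of latitude spans πR/180 = 111125 m; at latitude φ, 1° of longitude spans that × cos φ = 81258.5 m, so Δλ = -47.32 / 81258.5 × 3600 = -2.097″.

Δλ = -2.10″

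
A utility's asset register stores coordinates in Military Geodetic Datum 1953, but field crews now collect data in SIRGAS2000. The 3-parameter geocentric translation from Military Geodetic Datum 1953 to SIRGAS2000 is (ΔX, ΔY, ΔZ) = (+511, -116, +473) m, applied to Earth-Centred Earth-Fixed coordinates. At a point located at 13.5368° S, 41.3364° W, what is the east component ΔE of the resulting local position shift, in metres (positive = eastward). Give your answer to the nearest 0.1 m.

ΔE = 250.4 m

The local east axis at (φ, λ) is (−sin λ, cos λ, 0), so ΔE = −sin(-41.3364°)·511 + cos(-41.3364°)·(-116) = 250.41 m.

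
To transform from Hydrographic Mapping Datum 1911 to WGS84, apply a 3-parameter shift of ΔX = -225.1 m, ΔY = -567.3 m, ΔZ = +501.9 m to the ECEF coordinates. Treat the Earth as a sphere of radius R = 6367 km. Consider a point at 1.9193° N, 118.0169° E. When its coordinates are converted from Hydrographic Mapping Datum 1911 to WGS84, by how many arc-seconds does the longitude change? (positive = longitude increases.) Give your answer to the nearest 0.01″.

sin φ = 0.033492, cos φ = 0.999439, sin λ = 0.882809, cos λ = -0.469732.
East component: ΔE = −sin λ·ΔX + cos λ·ΔY = −(0.882809)(-225.1) + (-0.469732)(-567.3) = 465.20 m.
1° of latitude spans πR/180 = 111125 m; at latitude φ, 1° of longitude spans that × cos φ = 111062.8 m, so Δλ = 465.20 / 111062.8 × 3600 = 15.079″.

Δλ = 15.08″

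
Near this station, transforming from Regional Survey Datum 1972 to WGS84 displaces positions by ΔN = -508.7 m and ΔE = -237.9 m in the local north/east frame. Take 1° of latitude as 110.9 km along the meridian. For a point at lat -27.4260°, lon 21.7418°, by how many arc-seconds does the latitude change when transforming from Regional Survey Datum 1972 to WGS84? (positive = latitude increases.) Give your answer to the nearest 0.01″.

Δφ = -16.51″

1° of latitude = 110.9 km, so Δφ = -508.7 / 110900 = -0.0045870° = -16.513″.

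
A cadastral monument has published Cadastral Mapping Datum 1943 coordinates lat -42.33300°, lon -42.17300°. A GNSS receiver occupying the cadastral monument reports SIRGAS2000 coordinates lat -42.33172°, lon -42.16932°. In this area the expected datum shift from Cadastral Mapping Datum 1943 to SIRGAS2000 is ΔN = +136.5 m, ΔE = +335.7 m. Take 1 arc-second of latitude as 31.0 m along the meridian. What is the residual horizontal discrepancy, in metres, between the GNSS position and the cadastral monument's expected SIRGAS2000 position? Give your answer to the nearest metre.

Observed coordinate differences: Δφ = +0.00128°, Δλ = +0.00368°.
Converting to metres (1° lat = 111600 m, cos φ = 0.739243): observed ΔN = 142.8 m, observed ΔE = 303.6 m.
Subtracting the expected shift leaves a residual of 142.8 − (136.5) = 6.3 m north and 303.6 − (335.7) = -32.1 m east.
Residual distance = √(6.3² + (-32.1)²) = 32.7 m.

33 m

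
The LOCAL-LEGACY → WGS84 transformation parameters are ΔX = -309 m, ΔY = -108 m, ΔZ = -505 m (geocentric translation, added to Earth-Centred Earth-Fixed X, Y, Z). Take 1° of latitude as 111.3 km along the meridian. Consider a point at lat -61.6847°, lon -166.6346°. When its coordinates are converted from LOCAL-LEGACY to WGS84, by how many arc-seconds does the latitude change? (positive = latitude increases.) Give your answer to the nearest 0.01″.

Δφ = 1.52″

sin φ = -0.880351, cos φ = 0.474323, sin λ = -0.231160, cos λ = -0.972916.
North component: ΔN = −sin φ cos λ·ΔX − sin φ sin λ·ΔY + cos φ·ΔZ = −(-0.880351)(-0.972916)(-309) − (-0.880351)(-0.231160)(-108) + (0.474323)(-505) = 47.11 m.
1° of latitude spans 111300 m, so Δφ = 47.11 / 111300 × 3600 = 1.524″.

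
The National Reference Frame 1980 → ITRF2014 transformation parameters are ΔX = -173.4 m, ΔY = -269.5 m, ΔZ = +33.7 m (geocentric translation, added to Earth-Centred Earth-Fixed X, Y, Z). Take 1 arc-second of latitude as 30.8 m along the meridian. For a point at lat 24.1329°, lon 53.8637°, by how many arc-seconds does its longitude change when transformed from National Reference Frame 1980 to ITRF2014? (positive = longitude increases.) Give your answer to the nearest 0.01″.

Δλ = -0.67″

sin φ = 0.408855, cos φ = 0.912600, sin λ = 0.807616, cos λ = 0.589708.
East component: ΔE = −sin λ·ΔX + cos λ·ΔY = −(0.807616)(-173.4) + (0.589708)(-269.5) = -18.89 m.
1° of latitude spans 3600 × 30.80 = 110880 m; at latitude φ, 1° of longitude spans that × cos φ = 101189.0 m, so Δλ = -18.89 / 101189.0 × 3600 = -0.672″.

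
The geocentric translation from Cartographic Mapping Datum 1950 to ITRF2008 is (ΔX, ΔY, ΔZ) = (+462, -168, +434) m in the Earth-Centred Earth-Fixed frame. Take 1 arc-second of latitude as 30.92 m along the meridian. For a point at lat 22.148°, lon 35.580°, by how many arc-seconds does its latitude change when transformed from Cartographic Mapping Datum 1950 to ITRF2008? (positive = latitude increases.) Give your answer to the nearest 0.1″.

sin φ = 0.377000, cos φ = 0.926213, sin λ = 0.581839, cos λ = 0.813304.
North component: ΔN = −sin φ cos λ·ΔX − sin φ sin λ·ΔY + cos φ·ΔZ = −(0.377000)(0.813304)(462) − (0.377000)(0.581839)(-168) + (0.926213)(434) = 297.17 m.
1° of latitude spans 3600 × 30.92 = 111312 m, so Δφ = 297.17 / 111312 × 3600 = 9.611″.

Δφ = 9.6″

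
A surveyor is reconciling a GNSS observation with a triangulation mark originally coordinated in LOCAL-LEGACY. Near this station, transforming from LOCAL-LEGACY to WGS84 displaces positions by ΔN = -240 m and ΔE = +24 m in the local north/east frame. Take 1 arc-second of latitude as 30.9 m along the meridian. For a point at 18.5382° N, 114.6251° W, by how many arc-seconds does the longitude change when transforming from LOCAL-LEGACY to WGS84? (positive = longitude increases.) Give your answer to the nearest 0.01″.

At latitude 18.5382°, cos φ = 0.948112.
1″ of longitude at this latitude = 30.90 × cos φ = 29.2967 m, so Δλ = 24.0 / 29.2967 = 0.819″.

Δλ = 0.82″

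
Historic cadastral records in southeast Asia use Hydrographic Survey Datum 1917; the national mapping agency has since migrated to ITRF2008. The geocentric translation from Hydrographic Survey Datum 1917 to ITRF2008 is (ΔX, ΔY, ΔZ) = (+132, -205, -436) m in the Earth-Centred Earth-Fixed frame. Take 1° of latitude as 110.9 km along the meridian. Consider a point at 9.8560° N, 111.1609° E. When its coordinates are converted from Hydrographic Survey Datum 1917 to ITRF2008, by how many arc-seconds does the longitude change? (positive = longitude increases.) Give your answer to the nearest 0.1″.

Δλ = -1.6″

sin φ = 0.171173, cos φ = 0.985241, sin λ = 0.932570, cos λ = -0.360988.
East component: ΔE = −sin λ·ΔX + cos λ·ΔY = −(0.932570)(132) + (-0.360988)(-205) = -49.10 m.
1° of latitude spans 110900 m; at latitude φ, 1° of longitude spans that × cos φ = 109263.2 m, so Δλ = -49.10 / 109263.2 × 3600 = -1.618″.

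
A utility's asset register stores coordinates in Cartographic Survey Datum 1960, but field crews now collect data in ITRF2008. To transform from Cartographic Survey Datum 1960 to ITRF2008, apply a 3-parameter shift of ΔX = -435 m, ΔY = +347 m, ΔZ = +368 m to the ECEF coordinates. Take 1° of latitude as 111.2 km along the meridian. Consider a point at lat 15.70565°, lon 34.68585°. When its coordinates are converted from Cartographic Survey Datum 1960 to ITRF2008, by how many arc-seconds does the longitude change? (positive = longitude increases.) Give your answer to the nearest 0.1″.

Δλ = 17.9″

sin φ = 0.270695, cos φ = 0.962665, sin λ = 0.569076, cos λ = 0.822285.
East component: ΔE = −sin λ·ΔX + cos λ·ΔY = −(0.569076)(-435) + (0.822285)(347) = 532.88 m.
1° of latitude spans 111200 m; at latitude φ, 1° of longitude spans that × cos φ = 107048.4 m, so Δλ = 532.88 / 107048.4 × 3600 = 17.921″.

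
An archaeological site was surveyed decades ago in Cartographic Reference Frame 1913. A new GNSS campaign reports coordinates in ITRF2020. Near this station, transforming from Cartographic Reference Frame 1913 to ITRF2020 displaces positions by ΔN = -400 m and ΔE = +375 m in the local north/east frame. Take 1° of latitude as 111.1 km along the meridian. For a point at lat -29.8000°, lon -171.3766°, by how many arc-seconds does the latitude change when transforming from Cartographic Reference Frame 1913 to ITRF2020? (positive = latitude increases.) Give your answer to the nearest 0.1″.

1° of latitude = 111.1 km, so Δφ = -400.0 / 111100 = -0.0036004° = -12.961″.

Δφ = -13.0″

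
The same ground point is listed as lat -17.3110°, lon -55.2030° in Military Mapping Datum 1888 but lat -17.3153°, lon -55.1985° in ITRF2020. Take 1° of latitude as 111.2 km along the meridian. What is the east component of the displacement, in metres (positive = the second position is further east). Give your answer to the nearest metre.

ΔE = 478 m

Δφ = -17.3153° − -17.3110° = -0.0043°; Δλ = -55.1985° − -55.2030° = +0.0045°.
ΔN = Δφ × 111200 = -478.2 m; ΔE = Δλ × 111200 × cos(-17.3110°) = +0.0045 × 111200 × 0.954704 = 477.7 m.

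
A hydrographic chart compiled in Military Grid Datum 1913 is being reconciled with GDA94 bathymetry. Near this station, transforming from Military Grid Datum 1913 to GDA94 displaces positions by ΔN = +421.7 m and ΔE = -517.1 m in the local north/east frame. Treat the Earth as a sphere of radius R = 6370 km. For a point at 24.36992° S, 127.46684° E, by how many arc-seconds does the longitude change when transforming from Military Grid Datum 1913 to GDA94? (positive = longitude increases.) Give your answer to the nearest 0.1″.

At latitude -24.36992°, cos φ = 0.910900.
One radian of longitude at latitude φ spans R cos φ, so Δλ = ΔE / (R cos φ) = -517.1 / (6370000 × 0.910900) = -8.9118e-05 rad = -18.382″.

Δλ = -18.4″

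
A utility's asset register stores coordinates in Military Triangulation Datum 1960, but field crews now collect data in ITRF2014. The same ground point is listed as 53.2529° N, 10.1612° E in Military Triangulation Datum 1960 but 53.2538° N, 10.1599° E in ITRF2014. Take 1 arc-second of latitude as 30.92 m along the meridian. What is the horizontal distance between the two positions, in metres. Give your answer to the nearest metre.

Δφ = 53.2538° − 53.2529° = +0.0009°; Δλ = 10.1599° − 10.1612° = -0.0013°.
1° of latitude = 3600 × 30.92 = 111312 m.
ΔN = Δφ × 111312 = 100.2 m; ΔE = Δλ × 111312 × cos(53.2529°) = -0.0013 × 111312 × 0.598284 = -86.6 m.
Distance = √(ΔE² + ΔN²) = √((-86.6)² + 100.2²) = 132.4 m.

132 m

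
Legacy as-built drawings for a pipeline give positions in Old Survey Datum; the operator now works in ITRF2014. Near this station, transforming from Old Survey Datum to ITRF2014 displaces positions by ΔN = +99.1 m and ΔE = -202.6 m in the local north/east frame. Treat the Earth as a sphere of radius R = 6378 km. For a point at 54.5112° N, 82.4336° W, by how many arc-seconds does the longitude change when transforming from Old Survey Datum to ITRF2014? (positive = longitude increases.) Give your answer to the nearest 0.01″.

Δλ = -11.29″

At latitude 54.5112°, cos φ = 0.580544.
One radian of longitude at latitude φ spans R cos φ, so Δλ = ΔE / (R cos φ) = -202.6 / (6378000 × 0.580544) = -5.4717e-05 rad = -11.286″.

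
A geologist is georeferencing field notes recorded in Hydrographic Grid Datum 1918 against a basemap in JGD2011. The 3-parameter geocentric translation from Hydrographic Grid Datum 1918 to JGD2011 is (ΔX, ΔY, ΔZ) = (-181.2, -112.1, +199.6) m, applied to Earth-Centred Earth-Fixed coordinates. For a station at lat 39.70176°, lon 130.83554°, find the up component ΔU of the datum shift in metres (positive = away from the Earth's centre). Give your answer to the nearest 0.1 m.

The local up (radial) axis is (cos φ cos λ, cos φ sin λ, sin φ), giving ΔU = 91.160 − 65.254 + 127.503 = 153.41 m.

ΔU = 153.4 m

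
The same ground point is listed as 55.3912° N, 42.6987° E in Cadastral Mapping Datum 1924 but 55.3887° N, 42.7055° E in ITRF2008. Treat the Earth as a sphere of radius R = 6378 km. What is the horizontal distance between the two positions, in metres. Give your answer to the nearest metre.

512 m

Δφ = 55.3887° − 55.3912° = -0.0025°; Δλ = 42.7055° − 42.6987° = +0.0068°.
1° along a meridian = πR/180 = 111317 m.
ΔN = Δφ × 111317 = -278.3 m; ΔE = Δλ × 111317 × cos(55.3912°) = +0.0068 × 111317 × 0.567970 = 429.9 m.
Distance = √(ΔE² + ΔN²) = √(429.9² + (-278.3)²) = 512.1 m.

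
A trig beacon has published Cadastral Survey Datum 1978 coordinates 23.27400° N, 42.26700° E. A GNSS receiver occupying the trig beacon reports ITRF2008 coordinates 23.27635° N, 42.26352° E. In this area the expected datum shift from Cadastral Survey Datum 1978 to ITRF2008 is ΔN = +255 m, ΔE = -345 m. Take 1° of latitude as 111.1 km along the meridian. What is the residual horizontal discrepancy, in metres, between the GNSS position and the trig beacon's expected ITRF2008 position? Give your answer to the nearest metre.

Observed coordinate differences: Δφ = +0.00235°, Δλ = -0.00348°.
Converting to metres (1° lat = 111100 m, cos φ = 0.918626): observed ΔN = 261.1 m, observed ΔE = -355.2 m.
Subtracting the expected shift leaves a residual of 261.1 − (255) = 6.1 m north and -355.2 − (-345) = -10.2 m east.
Residual distance = √(6.1² + (-10.2)²) = 11.8 m.

12 m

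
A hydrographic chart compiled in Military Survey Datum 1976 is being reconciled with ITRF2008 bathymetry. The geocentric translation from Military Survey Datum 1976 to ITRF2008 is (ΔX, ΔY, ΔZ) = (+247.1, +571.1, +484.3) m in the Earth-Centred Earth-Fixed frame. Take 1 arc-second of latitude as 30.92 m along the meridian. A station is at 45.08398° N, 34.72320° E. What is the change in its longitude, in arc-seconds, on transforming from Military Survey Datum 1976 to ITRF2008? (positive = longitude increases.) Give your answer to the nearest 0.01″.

Δλ = 15.05″

sin φ = 0.708142, cos φ = 0.706070, sin λ = 0.569612, cos λ = 0.821913.
East component: ΔE = −sin λ·ΔX + cos λ·ΔY = −(0.569612)(247.1) + (0.821913)(571.1) = 328.64 m.
1° of latitude spans 3600 × 30.92 = 111312 m; at latitude φ, 1° of longitude spans that × cos φ = 78594.0 m, so Δλ = 328.64 / 78594.0 × 3600 = 15.054″.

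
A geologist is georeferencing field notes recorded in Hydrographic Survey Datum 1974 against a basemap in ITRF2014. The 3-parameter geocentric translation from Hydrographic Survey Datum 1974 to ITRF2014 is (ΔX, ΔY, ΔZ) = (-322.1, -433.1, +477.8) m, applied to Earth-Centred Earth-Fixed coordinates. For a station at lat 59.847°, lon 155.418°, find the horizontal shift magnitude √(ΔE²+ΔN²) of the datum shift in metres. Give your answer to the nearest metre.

At φ = 59.847°, λ = 155.418°: sin φ = 0.864687, cos φ = 0.502311, sin λ = 0.415995, cos λ = -0.909367.
ΔE = −sin λ·ΔX + cos λ·ΔY = −(0.415995)·(-322.1) + (-0.909367)·(-433.1) = 527.84 m.
ΔN = −sin φ cos λ·ΔX − sin φ sin λ·ΔY + cos φ·ΔZ = −(0.864687)(-0.909367)(-322.1) − (0.864687)(0.415995)(-433.1) + (0.502311)(477.8) = 142.52 m.
Horizontal magnitude = √(ΔE² + ΔN²) = √(527.84² + 142.52²) = 546.74 m.

547 m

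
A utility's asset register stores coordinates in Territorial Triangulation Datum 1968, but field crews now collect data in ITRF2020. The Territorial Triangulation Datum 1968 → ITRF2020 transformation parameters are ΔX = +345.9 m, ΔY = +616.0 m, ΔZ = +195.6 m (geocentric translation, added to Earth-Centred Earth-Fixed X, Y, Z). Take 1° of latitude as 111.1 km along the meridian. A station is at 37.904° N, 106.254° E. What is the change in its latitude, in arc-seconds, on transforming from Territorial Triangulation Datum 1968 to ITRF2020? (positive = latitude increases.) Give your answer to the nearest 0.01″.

sin φ = 0.614340, cos φ = 0.789041, sin λ = 0.960030, cos λ = -0.279896.
North component: ΔN = −sin φ cos λ·ΔX − sin φ sin λ·ΔY + cos φ·ΔZ = −(0.614340)(-0.279896)(345.9) − (0.614340)(0.960030)(616.0) + (0.789041)(195.6) = -149.49 m.
1° of latitude spans 111100 m, so Δφ = -149.49 / 111100 × 3600 = -4.844″.

Δφ = -4.84″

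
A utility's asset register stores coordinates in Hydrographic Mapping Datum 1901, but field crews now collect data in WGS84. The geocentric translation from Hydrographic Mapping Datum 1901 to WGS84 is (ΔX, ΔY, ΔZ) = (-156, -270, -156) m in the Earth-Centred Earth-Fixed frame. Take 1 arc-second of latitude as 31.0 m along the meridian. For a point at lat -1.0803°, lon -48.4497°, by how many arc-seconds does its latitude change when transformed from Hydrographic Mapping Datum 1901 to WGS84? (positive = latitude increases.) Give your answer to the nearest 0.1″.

sin φ = -0.018854, cos φ = 0.999822, sin λ = -0.748374, cos λ = 0.663277.
North component: ΔN = −sin φ cos λ·ΔX − sin φ sin λ·ΔY + cos φ·ΔZ = −(-0.018854)(0.663277)(-156) − (-0.018854)(-0.748374)(-270) + (0.999822)(-156) = -154.11 m.
1° of latitude spans 3600 × 31.00 = 111600 m, so Δφ = -154.11 / 111600 × 3600 = -4.971″.

Δφ = -5.0″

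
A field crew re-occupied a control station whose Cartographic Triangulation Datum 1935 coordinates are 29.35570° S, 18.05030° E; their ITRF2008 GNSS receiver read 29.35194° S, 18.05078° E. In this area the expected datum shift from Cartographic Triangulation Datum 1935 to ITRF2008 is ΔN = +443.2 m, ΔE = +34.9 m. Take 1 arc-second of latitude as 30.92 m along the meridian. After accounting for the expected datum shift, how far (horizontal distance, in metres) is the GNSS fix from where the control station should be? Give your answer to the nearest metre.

Observed coordinate differences: Δφ = +0.00376°, Δλ = +0.00048°.
Converting to metres (1° lat = 111312 m, cos φ = 0.871593): observed ΔN = 418.5 m, observed ΔE = 46.6 m.
Subtracting the expected shift leaves a residual of 418.5 − (443.2) = -24.7 m north and 46.6 − (34.9) = 11.7 m east.
Residual distance = √((-24.7)² + 11.7²) = 27.3 m.

27 m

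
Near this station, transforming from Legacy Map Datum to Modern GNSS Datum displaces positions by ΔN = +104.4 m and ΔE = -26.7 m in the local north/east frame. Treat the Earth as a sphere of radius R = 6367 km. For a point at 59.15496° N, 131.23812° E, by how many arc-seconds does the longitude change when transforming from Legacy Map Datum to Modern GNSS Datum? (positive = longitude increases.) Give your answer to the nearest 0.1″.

At latitude 59.15496°, cos φ = 0.512718.
One radian of longitude at latitude φ spans R cos φ, so Δλ = ΔE / (R cos φ) = -26.7 / (6367000 × 0.512718) = -8.1790e-06 rad = -1.687″.

Δλ = -1.7″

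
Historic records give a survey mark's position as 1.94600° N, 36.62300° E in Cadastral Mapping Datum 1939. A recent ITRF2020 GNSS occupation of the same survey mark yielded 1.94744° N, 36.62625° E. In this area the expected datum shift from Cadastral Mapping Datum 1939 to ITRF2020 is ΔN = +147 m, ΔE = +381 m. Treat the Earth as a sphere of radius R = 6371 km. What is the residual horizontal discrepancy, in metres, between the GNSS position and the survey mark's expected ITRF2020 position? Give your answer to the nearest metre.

Observed coordinate differences: Δφ = +0.00144°, Δλ = +0.00325°.
Converting to metres (1° lat = 111195 m, cos φ = 0.999423): observed ΔN = 160.1 m, observed ΔE = 361.2 m.
Subtracting the expected shift leaves a residual of 160.1 − (147) = 13.1 m north and 361.2 − (381) = -19.8 m east.
Residual distance = √(13.1² + (-19.8)²) = 23.8 m.

24 m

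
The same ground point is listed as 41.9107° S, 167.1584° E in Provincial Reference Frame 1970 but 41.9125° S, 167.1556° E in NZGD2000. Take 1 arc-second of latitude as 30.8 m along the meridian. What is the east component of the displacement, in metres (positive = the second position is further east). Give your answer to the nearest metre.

Δφ = -41.9125° − -41.9107° = -0.0018°; Δλ = 167.1556° − 167.1584° = -0.0028°.
1° of latitude = 3600 × 30.80 = 110880 m.
ΔN = Δφ × 110880 = -199.6 m; ΔE = Δλ × 110880 × cos(-41.9107°) = -0.0028 × 110880 × 0.744187 = -231.0 m.

ΔE = -231 m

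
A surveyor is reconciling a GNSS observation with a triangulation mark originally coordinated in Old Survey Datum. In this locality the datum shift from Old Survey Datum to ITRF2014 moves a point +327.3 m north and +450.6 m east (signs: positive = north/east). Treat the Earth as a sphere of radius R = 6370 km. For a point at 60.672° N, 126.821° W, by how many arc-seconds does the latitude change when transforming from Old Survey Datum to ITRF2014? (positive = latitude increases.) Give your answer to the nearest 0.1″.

On a sphere of radius R, 1 rad of latitude = R, so Δφ = ΔN / R = 327.3 / 6370000 = 5.1381e-05 rad = 10.598″.

Δφ = 10.6″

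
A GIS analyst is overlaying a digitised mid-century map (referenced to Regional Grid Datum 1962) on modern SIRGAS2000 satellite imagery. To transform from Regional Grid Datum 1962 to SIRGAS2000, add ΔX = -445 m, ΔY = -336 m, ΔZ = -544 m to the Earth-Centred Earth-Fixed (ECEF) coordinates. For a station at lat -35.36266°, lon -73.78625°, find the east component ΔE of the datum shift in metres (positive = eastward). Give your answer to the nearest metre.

ΔE = -521 m

The local east axis at (φ, λ) is (−sin λ, cos λ, 0), so ΔE = −sin(-73.78625°)·(-445) + cos(-73.78625°)·(-336) = -521.12 m.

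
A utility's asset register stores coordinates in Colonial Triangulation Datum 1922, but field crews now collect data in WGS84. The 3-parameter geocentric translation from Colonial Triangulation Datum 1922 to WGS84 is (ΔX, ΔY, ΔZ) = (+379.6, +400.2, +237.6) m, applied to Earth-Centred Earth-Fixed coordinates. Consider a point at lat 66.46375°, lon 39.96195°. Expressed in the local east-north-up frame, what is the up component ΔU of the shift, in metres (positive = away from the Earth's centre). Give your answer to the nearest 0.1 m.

ΔU = 436.7 m

The local up (radial) axis is (cos φ cos λ, cos φ sin λ, sin φ), giving ΔU = 116.186 + 102.644 + 217.833 = 436.66 m.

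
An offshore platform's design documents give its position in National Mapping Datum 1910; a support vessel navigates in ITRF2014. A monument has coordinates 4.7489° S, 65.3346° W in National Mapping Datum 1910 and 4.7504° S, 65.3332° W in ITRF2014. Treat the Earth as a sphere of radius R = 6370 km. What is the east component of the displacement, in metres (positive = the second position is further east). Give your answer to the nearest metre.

ΔE = 155 m

Δφ = -4.7504° − -4.7489° = -0.0015°; Δλ = -65.3332° − -65.3346° = +0.0014°.
1° along a meridian = πR/180 = 111177 m.
ΔN = Δφ × 111177 = -166.8 m; ΔE = Δλ × 111177 × cos(-4.7489°) = +0.0014 × 111177 × 0.996567 = 155.1 m.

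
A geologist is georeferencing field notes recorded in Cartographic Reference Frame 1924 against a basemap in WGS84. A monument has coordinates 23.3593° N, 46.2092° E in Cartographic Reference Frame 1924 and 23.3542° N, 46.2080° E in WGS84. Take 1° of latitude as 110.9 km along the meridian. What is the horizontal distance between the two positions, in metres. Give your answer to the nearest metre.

Δφ = 23.3542° − 23.3593° = -0.0051°; Δλ = 46.2080° − 46.2092° = -0.0012°.
ΔN = Δφ × 110900 = -565.6 m; ΔE = Δλ × 110900 × cos(23.3593°) = -0.0012 × 110900 × 0.918037 = -122.2 m.
Distance = √(ΔE² + ΔN²) = √((-122.2)² + (-565.6)²) = 578.6 m.

579 m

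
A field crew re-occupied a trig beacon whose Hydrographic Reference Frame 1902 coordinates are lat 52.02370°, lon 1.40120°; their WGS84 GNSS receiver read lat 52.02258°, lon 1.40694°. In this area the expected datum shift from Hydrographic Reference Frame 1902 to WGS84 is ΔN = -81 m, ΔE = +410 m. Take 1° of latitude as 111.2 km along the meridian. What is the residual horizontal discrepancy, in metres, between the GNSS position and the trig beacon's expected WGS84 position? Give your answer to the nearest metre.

47 m

Observed coordinate differences: Δφ = -0.00112°, Δλ = +0.00574°.
Converting to metres (1° lat = 111200 m, cos φ = 0.615335): observed ΔN = -124.5 m, observed ΔE = 392.8 m.
Subtracting the expected shift leaves a residual of -124.5 − (-81) = -43.5 m north and 392.8 − (410) = -17.2 m east.
Residual distance = √((-43.5)² + (-17.2)²) = 46.8 m.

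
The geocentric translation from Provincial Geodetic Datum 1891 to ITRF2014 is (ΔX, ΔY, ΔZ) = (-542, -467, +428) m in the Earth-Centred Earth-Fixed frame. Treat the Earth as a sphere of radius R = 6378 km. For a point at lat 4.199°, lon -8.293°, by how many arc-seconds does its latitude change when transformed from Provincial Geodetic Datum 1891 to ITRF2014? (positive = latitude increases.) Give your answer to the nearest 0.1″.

Δφ = 14.9″

sin φ = 0.073221, cos φ = 0.997316, sin λ = -0.144235, cos λ = 0.989543.
North component: ΔN = −sin φ cos λ·ΔX − sin φ sin λ·ΔY + cos φ·ΔZ = −(0.073221)(0.989543)(-542) − (0.073221)(-0.144235)(-467) + (0.997316)(428) = 461.19 m.
1° of latitude spans πR/180 = 111317 m, so Δφ = 461.19 / 111317 × 3600 = 14.915″.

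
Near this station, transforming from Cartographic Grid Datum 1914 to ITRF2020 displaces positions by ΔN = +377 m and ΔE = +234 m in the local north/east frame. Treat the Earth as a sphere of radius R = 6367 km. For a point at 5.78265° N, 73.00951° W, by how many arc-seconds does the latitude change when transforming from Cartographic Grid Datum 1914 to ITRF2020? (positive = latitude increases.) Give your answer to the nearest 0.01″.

On a sphere of radius R, 1 rad of latitude = R, so Δφ = ΔN / R = 377.0 / 6367000 = 5.9212e-05 rad = 12.213″.

Δφ = 12.21″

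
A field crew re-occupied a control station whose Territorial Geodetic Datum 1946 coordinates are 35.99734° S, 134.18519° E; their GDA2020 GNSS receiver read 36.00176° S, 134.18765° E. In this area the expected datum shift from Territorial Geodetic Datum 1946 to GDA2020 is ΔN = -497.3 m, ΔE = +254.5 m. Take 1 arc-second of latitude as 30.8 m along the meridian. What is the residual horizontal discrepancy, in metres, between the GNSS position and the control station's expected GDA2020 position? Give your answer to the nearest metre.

Observed coordinate differences: Δφ = -0.00442°, Δλ = +0.00246°.
Converting to metres (1° lat = 110880 m, cos φ = 0.809044): observed ΔN = -490.1 m, observed ΔE = 220.7 m.
Subtracting the expected shift leaves a residual of -490.1 − (-497.3) = 7.2 m north and 220.7 − (254.5) = -33.8 m east.
Residual distance = √(7.2² + (-33.8)²) = 34.6 m.

35 m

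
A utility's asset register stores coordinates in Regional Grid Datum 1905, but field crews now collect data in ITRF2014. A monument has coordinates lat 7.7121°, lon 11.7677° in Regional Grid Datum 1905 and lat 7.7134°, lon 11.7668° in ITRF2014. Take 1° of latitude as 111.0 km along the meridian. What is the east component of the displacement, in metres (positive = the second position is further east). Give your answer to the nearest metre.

ΔE = -99 m

Δφ = 7.7134° − 7.7121° = +0.0013°; Δλ = 11.7668° − 11.7677° = -0.0009°.
ΔN = Δφ × 111000 = 144.3 m; ΔE = Δλ × 111000 × cos(7.7121°) = -0.0009 × 111000 × 0.990955 = -99.0 m.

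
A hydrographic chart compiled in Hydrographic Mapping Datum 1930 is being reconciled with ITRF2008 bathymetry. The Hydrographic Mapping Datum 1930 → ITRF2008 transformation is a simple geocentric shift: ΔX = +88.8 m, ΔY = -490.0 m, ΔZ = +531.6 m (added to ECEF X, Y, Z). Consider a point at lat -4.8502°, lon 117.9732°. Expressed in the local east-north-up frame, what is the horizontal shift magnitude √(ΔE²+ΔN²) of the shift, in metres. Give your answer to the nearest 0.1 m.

At φ = -4.8502°, λ = 117.9732°: sin φ = -0.084551, cos φ = 0.996419, sin λ = 0.883167, cos λ = -0.469059.
ΔE = −sin λ·ΔX + cos λ·ΔY = −(0.883167)·(88.8) + (-0.469059)·(-490.0) = 151.41 m.
ΔN = −sin φ cos λ·ΔX − sin φ sin λ·ΔY + cos φ·ΔZ = −(-0.084551)(-0.469059)(88.8) − (-0.084551)(0.883167)(-490.0) + (0.996419)(531.6) = 489.59 m.
Horizontal magnitude = √(ΔE² + ΔN²) = √(151.41² + 489.59²) = 512.46 m.

512.5 m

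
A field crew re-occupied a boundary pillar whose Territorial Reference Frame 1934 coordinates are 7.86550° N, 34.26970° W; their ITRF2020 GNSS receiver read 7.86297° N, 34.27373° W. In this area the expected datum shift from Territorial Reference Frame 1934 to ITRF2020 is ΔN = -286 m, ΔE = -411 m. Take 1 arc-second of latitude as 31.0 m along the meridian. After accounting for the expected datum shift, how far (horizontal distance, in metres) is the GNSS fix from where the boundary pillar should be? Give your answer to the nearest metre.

Observed coordinate differences: Δφ = -0.00253°, Δλ = -0.00403°.
Converting to metres (1° lat = 111600 m, cos φ = 0.990592): observed ΔN = -282.3 m, observed ΔE = -445.5 m.
Subtracting the expected shift leaves a residual of -282.3 − (-286) = 3.7 m north and -445.5 − (-411) = -34.5 m east.
Residual distance = √(3.7² + (-34.5)²) = 34.7 m.

35 m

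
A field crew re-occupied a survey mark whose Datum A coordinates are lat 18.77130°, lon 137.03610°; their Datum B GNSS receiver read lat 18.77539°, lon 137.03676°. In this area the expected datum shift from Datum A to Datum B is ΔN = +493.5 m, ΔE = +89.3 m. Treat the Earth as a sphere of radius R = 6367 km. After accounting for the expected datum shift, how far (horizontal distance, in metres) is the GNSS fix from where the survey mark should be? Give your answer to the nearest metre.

44 m

Observed coordinate differences: Δφ = +0.00409°, Δλ = +0.00066°.
Converting to metres (1° lat = 111125 m, cos φ = 0.946811): observed ΔN = 454.5 m, observed ΔE = 69.4 m.
Subtracting the expected shift leaves a residual of 454.5 − (493.5) = -39.0 m north and 69.4 − (89.3) = -19.9 m east.
Residual distance = √((-39.0)² + (-19.9)²) = 43.8 m.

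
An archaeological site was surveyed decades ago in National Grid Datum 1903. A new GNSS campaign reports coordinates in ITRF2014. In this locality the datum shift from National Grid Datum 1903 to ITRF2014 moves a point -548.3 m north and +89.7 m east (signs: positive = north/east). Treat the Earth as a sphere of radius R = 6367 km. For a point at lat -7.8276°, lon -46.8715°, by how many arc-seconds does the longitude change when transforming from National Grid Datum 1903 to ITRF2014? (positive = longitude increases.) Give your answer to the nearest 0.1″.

At latitude -7.8276°, cos φ = 0.990682.
One radian of longitude at latitude φ spans R cos φ, so Δλ = ΔE / (R cos φ) = 89.7 / (6367000 × 0.990682) = 1.4221e-05 rad = 2.933″.

Δλ = 2.9″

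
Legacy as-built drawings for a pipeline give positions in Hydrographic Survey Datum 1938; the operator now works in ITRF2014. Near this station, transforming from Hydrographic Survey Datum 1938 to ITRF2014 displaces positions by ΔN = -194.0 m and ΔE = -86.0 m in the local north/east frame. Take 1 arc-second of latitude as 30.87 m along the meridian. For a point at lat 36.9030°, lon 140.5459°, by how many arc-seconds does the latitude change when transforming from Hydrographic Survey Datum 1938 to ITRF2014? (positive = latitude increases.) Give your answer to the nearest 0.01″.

1″ of latitude = 30.87 m, so Δφ = -194.0 / 30.87 = -6.284″.

Δφ = -6.28″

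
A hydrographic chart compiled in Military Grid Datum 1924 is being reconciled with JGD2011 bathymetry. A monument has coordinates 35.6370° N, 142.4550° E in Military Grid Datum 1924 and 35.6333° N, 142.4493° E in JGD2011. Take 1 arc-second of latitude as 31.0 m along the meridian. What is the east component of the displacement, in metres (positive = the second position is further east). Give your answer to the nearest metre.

Δφ = 35.6333° − 35.6370° = -0.0037°; Δλ = 142.4493° − 142.4550° = -0.0057°.
1° of latitude = 3600 × 31.00 = 111600 m.
ΔN = Δφ × 111600 = -412.9 m; ΔE = Δλ × 111600 × cos(35.6370°) = -0.0057 × 111600 × 0.812725 = -517.0 m.

ΔE = -517 m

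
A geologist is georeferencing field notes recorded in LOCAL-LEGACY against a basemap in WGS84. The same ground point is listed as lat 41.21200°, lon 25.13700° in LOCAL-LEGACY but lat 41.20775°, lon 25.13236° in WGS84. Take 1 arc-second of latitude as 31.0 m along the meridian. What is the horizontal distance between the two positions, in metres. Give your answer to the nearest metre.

Δφ = 41.20775° − 41.21200° = -0.00425°; Δλ = 25.13236° − 25.13700° = -0.00464°.
1° of latitude = 3600 × 31.00 = 111600 m.
ΔN = Δφ × 111600 = -474.3 m; ΔE = Δλ × 111600 × cos(41.21200°) = -0.00464 × 111600 × 0.752277 = -389.5 m.
Distance = √(ΔE² + ΔN²) = √((-389.5)² + (-474.3)²) = 613.8 m.

614 m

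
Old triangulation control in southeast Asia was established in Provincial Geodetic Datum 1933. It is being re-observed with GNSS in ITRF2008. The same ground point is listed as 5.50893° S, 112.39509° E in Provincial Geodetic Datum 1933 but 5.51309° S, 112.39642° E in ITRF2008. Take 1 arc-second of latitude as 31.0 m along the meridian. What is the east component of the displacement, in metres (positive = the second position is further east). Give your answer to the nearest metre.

ΔE = 148 m

Δφ = -5.51309° − -5.50893° = -0.00416°; Δλ = 112.39642° − 112.39509° = +0.00133°.
1° of latitude = 3600 × 31.00 = 111600 m.
ΔN = Δφ × 111600 = -464.3 m; ΔE = Δλ × 111600 × cos(-5.50893°) = +0.00133 × 111600 × 0.995381 = 147.7 m.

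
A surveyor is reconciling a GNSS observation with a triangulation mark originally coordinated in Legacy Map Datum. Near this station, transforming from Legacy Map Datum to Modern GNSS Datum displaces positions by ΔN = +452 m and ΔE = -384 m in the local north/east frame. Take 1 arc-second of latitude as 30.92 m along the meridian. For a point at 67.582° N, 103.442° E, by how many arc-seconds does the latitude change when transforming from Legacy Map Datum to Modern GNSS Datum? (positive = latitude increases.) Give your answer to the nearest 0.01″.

1″ of latitude = 30.92 m, so Δφ = 452.0 / 30.92 = 14.618″.

Δφ = 14.62″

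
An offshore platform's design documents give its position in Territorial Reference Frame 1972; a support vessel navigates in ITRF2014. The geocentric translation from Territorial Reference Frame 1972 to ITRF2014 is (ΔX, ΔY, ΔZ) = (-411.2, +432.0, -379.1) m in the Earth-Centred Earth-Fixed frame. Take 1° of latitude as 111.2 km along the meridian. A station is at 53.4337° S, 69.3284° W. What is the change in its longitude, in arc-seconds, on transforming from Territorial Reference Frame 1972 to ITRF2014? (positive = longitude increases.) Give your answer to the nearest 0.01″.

Δλ = -12.62″

sin φ = -0.803168, cos φ = 0.595753, sin λ = -0.935619, cos λ = 0.353011.
East component: ΔE = −sin λ·ΔX + cos λ·ΔY = −(-0.935619)(-411.2) + (0.353011)(432.0) = -232.23 m.
1° of latitude spans 111200 m; at latitude φ, 1° of longitude spans that × cos φ = 66247.7 m, so Δλ = -232.23 / 66247.7 × 3600 = -12.620″.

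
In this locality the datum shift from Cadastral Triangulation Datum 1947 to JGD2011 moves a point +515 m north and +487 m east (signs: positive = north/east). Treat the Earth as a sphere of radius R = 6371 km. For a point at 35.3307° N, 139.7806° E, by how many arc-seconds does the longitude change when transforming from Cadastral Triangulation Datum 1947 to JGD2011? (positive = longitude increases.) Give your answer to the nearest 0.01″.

At latitude 35.3307°, cos φ = 0.815828.
One radian of longitude at latitude φ spans R cos φ, so Δλ = ΔE / (R cos φ) = 487.0 / (6371000 × 0.815828) = 9.3696e-05 rad = 19.326″.

Δλ = 19.33″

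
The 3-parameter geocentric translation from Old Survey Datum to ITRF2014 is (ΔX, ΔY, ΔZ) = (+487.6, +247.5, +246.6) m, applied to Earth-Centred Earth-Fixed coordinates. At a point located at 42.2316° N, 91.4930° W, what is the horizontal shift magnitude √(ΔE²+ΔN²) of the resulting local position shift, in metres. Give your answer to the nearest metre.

599 m

At φ = 42.2316°, λ = -91.4930°: sin φ = 0.672129, cos φ = 0.740434, sin λ = -0.999661, cos λ = -0.026055.
ΔE = −sin λ·ΔX + cos λ·ΔY = −(-0.999661)·(487.6) + (-0.026055)·(247.5) = 480.99 m.
ΔN = −sin φ cos λ·ΔX − sin φ sin λ·ΔY + cos φ·ΔZ = −(0.672129)(-0.026055)(487.6) − (0.672129)(-0.999661)(247.5) + (0.740434)(246.6) = 357.43 m.
Horizontal magnitude = √(ΔE² + ΔN²) = √(480.99² + 357.43²) = 599.25 m.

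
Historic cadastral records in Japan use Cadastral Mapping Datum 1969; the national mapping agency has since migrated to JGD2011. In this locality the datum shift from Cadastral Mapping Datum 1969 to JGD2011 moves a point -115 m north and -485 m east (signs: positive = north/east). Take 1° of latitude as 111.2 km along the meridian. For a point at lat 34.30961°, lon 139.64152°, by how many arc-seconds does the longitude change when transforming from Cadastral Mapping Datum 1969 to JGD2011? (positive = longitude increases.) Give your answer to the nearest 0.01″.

Δλ = -19.01″

At latitude 34.30961°, cos φ = 0.826004.
1° of longitude at this latitude = 111.2 × cos φ = 91.85 km, so Δλ = -485.0 / 91851.6 = -0.0052803° = -19.009″.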